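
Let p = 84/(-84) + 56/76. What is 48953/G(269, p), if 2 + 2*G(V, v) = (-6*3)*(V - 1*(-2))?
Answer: -48953/2440 ≈ -20.063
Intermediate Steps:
p = -5/19 (p = 84*(-1/84) + 56*(1/76) = -1 + 14/19 = -5/19 ≈ -0.26316)
G(V, v) = -19 - 9*V (G(V, v) = -1 + ((-6*3)*(V - 1*(-2)))/2 = -1 + (-18*(V + 2))/2 = -1 + (-18*(2 + V))/2 = -1 + (-36 - 18*V)/2 = -1 + (-18 - 9*V) = -19 - 9*V)
48953/G(269, p) = 48953/(-19 - 9*269) = 48953/(-19 - 2421) = 48953/(-2440) = 48953*(-1/2440) = -48953/2440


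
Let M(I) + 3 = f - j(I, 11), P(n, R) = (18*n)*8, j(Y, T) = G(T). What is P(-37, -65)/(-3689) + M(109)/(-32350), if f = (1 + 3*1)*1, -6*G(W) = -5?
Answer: 1034161111/716034900 ≈ 1.4443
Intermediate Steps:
G(W) = ⅚ (G(W) = -⅙*(-5) = ⅚)
j(Y, T) = ⅚
f = 4 (f = (1 + 3)*1 = 4*1 = 4)
P(n, R) = 144*n
M(I) = ⅙ (M(I) = -3 + (4 - 1*⅚) = -3 + (4 - ⅚) = -3 + 19/6 = ⅙)
P(-37, -65)/(-3689) + M(109)/(-32350) = (144*(-37))/(-3689) + (⅙)/(-32350) = -5328*(-1/3689) + (⅙)*(-1/32350) = 5328/3689 - 1/194100 = 1034161111/716034900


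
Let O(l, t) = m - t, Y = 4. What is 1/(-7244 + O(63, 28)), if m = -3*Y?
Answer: -1/7284 ≈ -0.00013729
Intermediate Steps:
m = -12 (m = -3*4 = -12)
O(l, t) = -12 - t
1/(-7244 + O(63, 28)) = 1/(-7244 + (-12 - 1*28)) = 1/(-7244 + (-12 - 28)) = 1/(-7244 - 40) = 1/(-7284) = -1/7284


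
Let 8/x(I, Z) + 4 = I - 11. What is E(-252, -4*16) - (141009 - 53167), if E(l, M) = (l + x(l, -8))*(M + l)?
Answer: -2189542/267 ≈ -8200.5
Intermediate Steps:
x(I, Z) = 8/(-15 + I) (x(I, Z) = 8/(-4 + (I - 11)) = 8/(-4 + (-11 + I)) = 8/(-15 + I))
E(l, M) = (M + l)*(l + 8/(-15 + l)) (E(l, M) = (l + 8/(-15 + l))*(M + l) = (M + l)*(l + 8/(-15 + l)))
E(-252, -4*16) - (141009 - 53167) = (8*(-4*16) + 8*(-252) - 252*(-15 - 252)*(-4*16 - 252))/(-15 - 252) - (141009 - 53167) = (8*(-64) - 2016 - 252*(-267)*(-64 - 252))/(-267) - 1*87842 = -(-512 - 2016 - 252*(-267)*(-316))/267 - 87842 = -(-512 - 2016 - 21261744)/267 - 87842 = -1/267*(-21264272) - 87842 = 21264272/267 - 87842 = -2189542/267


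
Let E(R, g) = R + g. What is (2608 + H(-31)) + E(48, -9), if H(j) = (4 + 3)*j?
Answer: 2430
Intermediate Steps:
H(j) = 7*j
(2608 + H(-31)) + E(48, -9) = (2608 + 7*(-31)) + (48 - 9) = (2608 - 217) + 39 = 2391 + 39 = 2430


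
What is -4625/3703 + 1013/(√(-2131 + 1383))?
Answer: -4625/3703 - 1013*I*√187/374 ≈ -1.249 - 37.039*I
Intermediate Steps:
-4625/3703 + 1013/(√(-2131 + 1383)) = -4625*1/3703 + 1013/(√(-748)) = -4625/3703 + 1013/((2*I*√187)) = -4625/3703 + 1013*(-I*√187/374) = -4625/3703 - 1013*I*√187/374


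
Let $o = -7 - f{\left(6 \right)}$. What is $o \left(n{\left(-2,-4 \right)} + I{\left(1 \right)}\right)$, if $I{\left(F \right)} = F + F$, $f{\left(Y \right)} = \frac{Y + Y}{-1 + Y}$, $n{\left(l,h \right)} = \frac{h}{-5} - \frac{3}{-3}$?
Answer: $- \frac{893}{25} \approx -35.72$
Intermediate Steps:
$n{\left(l,h \right)} = 1 - \frac{h}{5}$ ($n{\left(l,h \right)} = h \left(- \frac{1}{5}\right) - -1 = - \frac{h}{5} + 1 = 1 - \frac{h}{5}$)
$f{\left(Y \right)} = \frac{2 Y}{-1 + Y}$
$I{\left(F \right)} = 2 F$
$o = - \frac{47}{5}$ ($o = -7 - 2 \cdot 6 \frac{1}{-1 + 6} = -7 - 2 \cdot 6 \cdot \frac{1}{5} = -7 - \frac{12}{5} = - \frac{47}{5} \approx -9.4$)
$o \left(n{\left(-2,-4 \right)} + I{\left(1 \right)}\right) = - \frac{47 \left(\left(1 - - \frac{4}{5}\right) + 2 \cdot 1\right)}{5} = - \frac{47 \left(\left(1 + \frac{4}{5}\right) + 2\right)}{5} = - \frac{47 \left(\frac{9}{5} + 2\right)}{5} = \left(- \frac{47}{5}\right) \frac{19}{5} = - \frac{893}{25}$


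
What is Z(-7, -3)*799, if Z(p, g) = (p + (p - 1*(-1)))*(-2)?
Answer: 20774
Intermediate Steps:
Z(p, g) = -2 - 4*p (Z(p, g) = (p + (p + 1))*(-2) = (p + (1 + p))*(-2) = (1 + 2*p)*(-2) = -2 - 4*p)
Z(-7, -3)*799 = (-2 - 4*(-7))*799 = (-2 + 28)*799 = 26*799 = 20774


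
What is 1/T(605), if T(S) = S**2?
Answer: 1/366025 ≈ 2.7321e-6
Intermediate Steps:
1/T(605) = 1/(605**2) = 1/366025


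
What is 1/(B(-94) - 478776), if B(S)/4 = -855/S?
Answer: -47/22500762 ≈ -2.0888e-6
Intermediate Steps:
B(S) = -3420/S (B(S) = 4*(-855/S) = -3420/S)
1/(B(-94) - 478776) = 1/(-3420/(-94) - 478776) = 1/(-3420*(-1/94) - 478776) = 1/(1710/47 - 478776) = 1/(-22500762/47) = -47/22500762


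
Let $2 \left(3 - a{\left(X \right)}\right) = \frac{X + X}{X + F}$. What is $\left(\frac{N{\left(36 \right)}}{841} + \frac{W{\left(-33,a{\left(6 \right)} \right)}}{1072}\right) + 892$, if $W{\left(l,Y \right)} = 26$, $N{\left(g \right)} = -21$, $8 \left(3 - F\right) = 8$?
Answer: $\frac{402091869}{450776} \approx 892.0$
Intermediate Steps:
$F = 2$ ($F = 3 - 1 = 2$)
$a{\left(X \right)} = 3 - \frac{X}{2 + X}$ ($a{\left(X \right)} = 3 - \frac{\left(X + X\right) \frac{1}{X + 2}}{2} = 3 - \frac{2 X \frac{1}{2 + X}}{2} = 3 - \frac{X}{2 + X}$)
$\left(\frac{N{\left(36 \right)}}{841} + \frac{W{\left(-33,a{\left(6 \right)} \right)}}{1072}\right) + 892 = \left(- \frac{21}{841} + \frac{26}{1072}\right) + 892 = \left(\left(-21\right) \frac{1}{841} + 26 \cdot \frac{1}{1072}\right) + 892 = \left(- \frac{21}{841} + \frac{13}{536}\right) + 892 = - \frac{323}{450776} + 892 = \frac{402091869}{450776}$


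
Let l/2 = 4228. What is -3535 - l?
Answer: -11991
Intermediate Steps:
l = 8456 (l = 2*4228 = 8456)
-3535 - l = -3535 - 1*8456 = -3535 - 8456 = -11991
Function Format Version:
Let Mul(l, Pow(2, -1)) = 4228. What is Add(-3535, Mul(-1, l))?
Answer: -11991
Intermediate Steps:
l = 8456 (l = Mul(2, 4228) = 8456)
Add(-3535, Mul(-1, l)) = Add(-3535, Mul(-1, 8456)) = Add(-3535, -8456) = -11991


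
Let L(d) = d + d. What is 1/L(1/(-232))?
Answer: -116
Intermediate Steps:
L(d) = 2*d
1/L(1/(-232)) = 1/(2/(-232)) = 1/(2*(-1/232)) = 1/(-1/116) = -116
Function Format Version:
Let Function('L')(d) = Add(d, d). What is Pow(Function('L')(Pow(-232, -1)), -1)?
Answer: -116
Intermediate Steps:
Function('L')(d) = Mul(2, d)
Pow(Function('L')(Pow(-232, -1)), -1) = Pow(Mul(2, Pow(-232, -1)), -1) = Pow(Mul(2, Rational(-1, 232)), -1) = Pow(Rational(-1, 116), -1) = -116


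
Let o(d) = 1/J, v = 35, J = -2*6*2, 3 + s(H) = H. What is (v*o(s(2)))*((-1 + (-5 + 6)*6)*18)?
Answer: -525/4 ≈ -131.25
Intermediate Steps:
s(H) = -3 + H
J = -24 (J = -12*2 = -24)
o(d) = -1/24 (o(d) = 1/(-24) = -1/24)
(v*o(s(2)))*((-1 + (-5 + 6)*6)*18) = (35*(-1/24))*((-1 + (-5 + 6)*6)*18) = -35*(-1 + 1*6)*18/24 = -35*(-1 + 6)*18/24 = -175*18/24 = -35/24*90 = -525/4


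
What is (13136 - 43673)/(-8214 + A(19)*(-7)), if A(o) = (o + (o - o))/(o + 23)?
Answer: 183222/49303 ≈ 3.7162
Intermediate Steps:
A(o) = o/(23 + o) (A(o) = (o + 0)/(23 + o) = o/(23 + o))
(13136 - 43673)/(-8214 + A(19)*(-7)) = (13136 - 43673)/(-8214 + (19/(23 + 19))*(-7)) = -30537/(-8214 + (19/42)*(-7)) = -30537/(-8214 - 19/6) = -30537/(-49303/6) = -30537*(-6/49303) = 183222/49303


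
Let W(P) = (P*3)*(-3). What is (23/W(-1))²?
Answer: 529/81 ≈ 6.5309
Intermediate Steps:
W(P) = -9*P (W(P) = (3*P)*(-3) = -9*P)
(23/W(-1))² = (23/((-9*(-1))))² = (23/9)² = 529/81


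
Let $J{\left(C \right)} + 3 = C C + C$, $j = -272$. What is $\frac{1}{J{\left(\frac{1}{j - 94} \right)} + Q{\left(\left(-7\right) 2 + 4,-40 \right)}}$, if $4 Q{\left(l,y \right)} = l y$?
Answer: $\frac{133956}{12993367} \approx 0.01031$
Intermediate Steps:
$J{\left(C \right)} = -3 + C + C^{2}$ ($J{\left(C \right)} = -3 + \left(C C + C\right) = -3 + \left(C^{2} + C\right) = -3 + \left(C + C^{2}\right) = -3 + C + C^{2}$)
$Q{\left(l,y \right)} = \frac{l y}{4}$
$\frac{1}{J{\left(\frac{1}{j - 94} \right)} + Q{\left(\left(-7\right) 2 + 4,-40 \right)}} = \frac{1}{\left(-3 + \frac{1}{-272 - 94} + \left(\frac{1}{-272 - 94}\right)^{2}\right) + \frac{1}{4} \left(\left(-7\right) 2 + 4\right) \left(-40\right)} = \frac{1}{\left(-3 + \frac{1}{-366} + \left(\frac{1}{-366}\right)^{2}\right) + \frac{1}{4} \left(-14 + 4\right) \left(-40\right)} = \frac{1}{\left(-3 - \frac{1}{366} + \left(- \frac{1}{366}\right)^{2}\right) + \frac{1}{4} \left(-10\right) \left(-40\right)} = \frac{1}{\left(-3 - \frac{1}{366} + \frac{1}{133956}\right) + 100} = \frac{1}{- \frac{402233}{133956} + 100} = \frac{1}{\frac{12993367}{133956}} = \frac{133956}{12993367}$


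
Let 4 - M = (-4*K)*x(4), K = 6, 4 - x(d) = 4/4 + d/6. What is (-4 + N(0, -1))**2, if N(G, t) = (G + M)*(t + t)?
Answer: 15376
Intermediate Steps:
x(d) = 3 - d/6 (x(d) = 4 - (4/4 + d/6) = 4 - (4*(1/4) + d*(1/6)) = 4 - (1 + d/6) = 4 + (-1 - d/6) = 3 - d/6)
M = 60 (M = 4 - (-4*6)*(3 - 1/6*4) = 4 - (-24)*(3 - 2/3) = 4 - (-24)*7/3 = 4 - 1*(-56) = 4 + 56 = 60)
N(G, t) = 2*t*(60 + G) (N(G, t) = (G + 60)*(t + t) = (60 + G)*(2*t) = 2*t*(60 + G))
(-4 + N(0, -1))**2 = (-4 + 2*(-1)*(60 + 0))**2 = (-4 + 2*(-1)*60)**2 = (-4 - 120)**2 = (-124)**2 = 15376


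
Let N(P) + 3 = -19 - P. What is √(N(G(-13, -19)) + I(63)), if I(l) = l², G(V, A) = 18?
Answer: √3929 ≈ 62.682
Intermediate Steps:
N(P) = -22 - P (N(P) = -3 + (-19 - P) = -22 - P)
√(N(G(-13, -19)) + I(63)) = √((-22 - 1*18) + 63²) = √((-22 - 18) + 3969) = √(-40 + 3969) = √3929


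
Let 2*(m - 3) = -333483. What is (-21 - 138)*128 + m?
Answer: -374181/2 ≈ -1.8709e+5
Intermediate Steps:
m = -333477/2 (m = 3 + (½)*(-333483) = 3 - 333483/2 = -333477/2 ≈ -1.6674e+5)
(-21 - 138)*128 + m = (-21 - 138)*128 - 333477/2 = -159*128 - 333477/2 = -20352 - 333477/2 = -374181/2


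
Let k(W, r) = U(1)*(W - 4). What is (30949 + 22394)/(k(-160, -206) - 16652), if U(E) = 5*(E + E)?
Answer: -53343/18292 ≈ -2.9162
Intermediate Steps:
U(E) = 10*E (U(E) = 5*(2*E) = 10*E)
k(W, r) = -40 + 10*W (k(W, r) = (10*1)*(W - 4) = 10*(-4 + W) = -40 + 10*W)
(30949 + 22394)/(k(-160, -206) - 16652) = (30949 + 22394)/((-40 + 10*(-160)) - 16652) = 53343/((-40 - 1600) - 16652) = 53343/(-1640 - 16652) = 53343/(-18292) = 53343*(-1/18292) = -53343/18292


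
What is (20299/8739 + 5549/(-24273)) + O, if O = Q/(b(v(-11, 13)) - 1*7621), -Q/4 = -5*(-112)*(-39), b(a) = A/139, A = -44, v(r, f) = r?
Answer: -838394033852/89491808151 ≈ -9.3684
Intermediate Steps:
b(a) = -44/139
Q = 87360 (Q = -4*(-5*(-112))*(-39) = -2240*(-39) = -4*(-21840) = 87360)
O = -4047680/353121 (O = 87360/(-44/139 - 1*7621) = 87360/(-44/139 - 7621) = 87360/(-1059363/139) = 87360*(-139/1059363) = -4047680/353121 ≈ -11.463)
(20299/8739 + 5549/(-24273)) + O = (20299/8739 + 5549/(-24273)) - 4047680/353121 = (20299*(1/8739) + 5549*(-1/24273)) - 4047680/353121 = (20299/8739 - 179/783) - 4047680/353121 = 1592204/760293 - 4047680/353121 = -838394033852/89491808151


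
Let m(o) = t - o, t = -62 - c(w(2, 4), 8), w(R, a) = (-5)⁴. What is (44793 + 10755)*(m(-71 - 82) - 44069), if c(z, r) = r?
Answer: -2443334328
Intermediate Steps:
w(R, a) = 625
t = -70 (t = -62 - 1*8 = -62 - 8 = -70)
m(o) = -70 - o
(44793 + 10755)*(m(-71 - 82) - 44069) = (44793 + 10755)*((-70 - (-71 - 82)) - 44069) = 55548*((-70 - 1*(-153)) - 44069) = 55548*((-70 + 153) - 44069) = 55548*(83 - 44069) = 55548*(-43986) = -2443334328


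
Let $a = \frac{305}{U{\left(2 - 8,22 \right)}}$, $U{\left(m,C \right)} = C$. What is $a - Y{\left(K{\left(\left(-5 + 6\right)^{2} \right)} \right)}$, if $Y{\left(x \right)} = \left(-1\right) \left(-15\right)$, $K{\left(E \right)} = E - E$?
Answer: $- \frac{25}{22} \approx -1.1364$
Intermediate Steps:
$K{\left(E \right)} = 0$
$Y{\left(x \right)} = 15$
$a = \frac{305}{22} \approx 13.864$
$a - Y{\left(K{\left(\left(-5 + 6\right)^{2} \right)} \right)} = \frac{305}{22} - 15 = - \frac{25}{22}$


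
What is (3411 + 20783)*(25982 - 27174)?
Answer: -28839248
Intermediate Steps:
(3411 + 20783)*(25982 - 27174) = 24194*(-1192) = -28839248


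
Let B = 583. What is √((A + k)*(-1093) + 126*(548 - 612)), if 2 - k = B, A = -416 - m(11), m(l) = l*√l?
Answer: √(1081657 + 12023*√11) ≈ 1059.0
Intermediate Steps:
m(l) = l^(3/2)
A = -416 - 11*√11 (A = -416 - 11^(3/2) = -416 - 11*√11 ≈ -452.48)
k = -581 (k = 2 - 1*583 = 2 - 583 = -581)
√((A + k)*(-1093) + 126*(548 - 612)) = √(((-416 - 11*√11) - 581)*(-1093) + 126*(548 - 612)) = √((-997 - 11*√11)*(-1093) + 126*(-64)) = √((1089721 + 12023*√11) - 8064) = √(1081657 + 12023*√11)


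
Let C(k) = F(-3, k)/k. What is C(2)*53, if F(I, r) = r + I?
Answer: -53/2 ≈ -26.500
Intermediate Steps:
F(I, r) = I + r
C(k) = (-3 + k)/k
C(2)*53 = ((-3 + 2)/2)*53 = ((½)*(-1))*53 = -½*53 = -53/2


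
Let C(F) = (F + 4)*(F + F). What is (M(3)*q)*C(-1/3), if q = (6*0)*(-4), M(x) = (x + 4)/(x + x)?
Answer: 0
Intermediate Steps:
M(x) = (4 + x)/(2*x) (M(x) = (4 + x)/((2*x)) = (4 + x)*(1/(2*x)) = (4 + x)/(2*x))
C(F) = 2*F*(4 + F) (C(F) = (4 + F)*(2*F) = 2*F*(4 + F))
q = 0 (q = 0*(-4) = 0)
(M(3)*q)*C(-1/3) = (((½)*(4 + 3)/3)*0)*(2*(-1/3)*(4 - 1/3)) = (((½)*(⅓)*7)*0)*(2*(-1*⅓)*(4 - 1*⅓)) = ((7/6)*0)*(2*(-⅓)*(4 - ⅓)) = 0*(2*(-⅓)*(11/3)) = 0*(-22/9) = 0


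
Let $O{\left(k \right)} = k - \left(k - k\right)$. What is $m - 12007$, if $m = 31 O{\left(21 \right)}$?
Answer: $-11356$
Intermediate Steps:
$O{\left(k \right)} = k$ ($O{\left(k \right)} = k - 0 = k + 0 = k$)
$m = 651$ ($m = 31 \cdot 21 = 651$)
$m - 12007 = 651 - 12007 = -11356$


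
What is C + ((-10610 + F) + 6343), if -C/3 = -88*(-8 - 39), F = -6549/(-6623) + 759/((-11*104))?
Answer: -310415743/18616 ≈ -16675.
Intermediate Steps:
F = 6057/18616 (F = -6549*(-1/6623) + 759/(-1144) = 177/179 + 759*(-1/1144) = 177/179 - 69/104 = 6057/18616 ≈ 0.32537)
C = -12408 (C = -(-264)*(-8 - 39) = -(-264)*(-47) = -3*4136 = -12408)
C + ((-10610 + F) + 6343) = -12408 + ((-10610 + 6057/18616) + 6343) = -12408 + (-197509703/18616 + 6343) = -12408 - 79428415/18616 = -310415743/18616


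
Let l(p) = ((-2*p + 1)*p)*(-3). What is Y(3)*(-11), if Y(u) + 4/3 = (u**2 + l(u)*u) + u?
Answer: -4807/3 ≈ -1602.3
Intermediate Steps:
l(p) = -3*p*(1 - 2*p) (l(p) = ((1 - 2*p)*p)*(-3) = (p*(1 - 2*p))*(-3) = -3*p*(1 - 2*p))
Y(u) = -4/3 + u + u**2 + 3*u**2*(-1 + 2*u) (Y(u) = -4/3 + ((u**2 + (3*u*(-1 + 2*u))*u) + u) = -4/3 + ((u**2 + 3*u**2*(-1 + 2*u)) + u) = -4/3 + (u + u**2 + 3*u**2*(-1 + 2*u)) = -4/3 + u + u**2 + 3*u**2*(-1 + 2*u))
Y(3)*(-11) = (-4/3 + 3 - 2*3**2 + 6*3**3)*(-11) = (-4/3 + 3 - 2*9 + 6*27)*(-11) = (-4/3 + 3 - 18 + 162)*(-11) = (437/3)*(-11) = -4807/3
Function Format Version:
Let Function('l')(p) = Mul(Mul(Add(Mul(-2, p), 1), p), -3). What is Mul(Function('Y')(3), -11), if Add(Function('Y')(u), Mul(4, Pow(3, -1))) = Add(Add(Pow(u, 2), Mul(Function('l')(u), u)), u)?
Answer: Rational(-4807, 3) ≈ -1602.3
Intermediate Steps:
Function('l')(p) = Mul(-3, p, Add(1, Mul(-2, p))) (Function('l')(p) = Mul(Mul(Add(1, Mul(-2, p)), p), -3) = Mul(Mul(p, Add(1, Mul(-2, p))), -3) = Mul(-3, p, Add(1, Mul(-2, p))))
Function('Y')(u) = Add(Rational(-4, 3), u, Pow(u, 2), Mul(3, Pow(u, 2), Add(-1, Mul(2, u)))) (Function('Y')(u) = Add(Rational(-4, 3), Add(Add(Pow(u, 2), Mul(Mul(3, u, Add(-1, Mul(2, u))), u)), u)) = Add(Rational(-4, 3), Add(Add(Pow(u, 2), Mul(3, Pow(u, 2), Add(-1, Mul(2, u)))), u)) = Add(Rational(-4, 3), Add(u, Pow(u, 2), Mul(3, Pow(u, 2), Add(-1, Mul(2, u))))) = Add(Rational(-4, 3), u, Pow(u, 2), Mul(3, Pow(u, 2), Add(-1, Mul(2, u)))))
Mul(Function('Y')(3), -11) = Mul(Add(Rational(-4, 3), 3, Mul(-2, Pow(3, 2)), Mul(6, Pow(3, 3))), -11) = Mul(Add(Rational(-4, 3), 3, Mul(-2, 9), Mul(6, 27)), -11) = Mul(Add(Rational(-4, 3), 3, -18, 162), -11) = Mul(Rational(437, 3), -11) = Rational(-4807, 3)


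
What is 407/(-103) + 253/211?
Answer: -59818/21733 ≈ -2.7524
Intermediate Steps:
407/(-103) + 253/211 = 407*(-1/103) + 253*(1/211) = -407/103 + 253/211 = -59818/21733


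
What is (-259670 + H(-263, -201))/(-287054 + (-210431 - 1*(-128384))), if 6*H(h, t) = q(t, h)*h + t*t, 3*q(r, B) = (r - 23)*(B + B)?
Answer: 35540569/6643818 ≈ 5.3494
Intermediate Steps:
q(r, B) = 2*B*(-23 + r)/3 (q(r, B) = ((r - 23)*(B + B))/3 = ((-23 + r)*(2*B))/3 = (2*B*(-23 + r))/3 = 2*B*(-23 + r)/3)
H(h, t) = t²/6 + h²*(-23 + t)/9 (H(h, t) = ((2*h*(-23 + t)/3)*h + t*t)/6 = (2*h²*(-23 + t)/3 + t²)/6 = (t² + 2*h²*(-23 + t)/3)/6 = t²/6 + h²*(-23 + t)/9)
(-259670 + H(-263, -201))/(-287054 + (-210431 - 1*(-128384))) = (-259670 + ((⅙)*(-201)² + (⅑)*(-263)²*(-23 - 201)))/(-287054 + (-210431 - 1*(-128384))) = (-259670 + ((⅙)*40401 + (⅑)*69169*(-224)))/(-287054 + (-210431 + 128384)) = (-259670 + (13467/2 - 15493856/9))/(-287054 - 82047) = (-259670 - 30866509/18)/(-369101) = -35540569/18*(-1/369101) = 35540569/6643818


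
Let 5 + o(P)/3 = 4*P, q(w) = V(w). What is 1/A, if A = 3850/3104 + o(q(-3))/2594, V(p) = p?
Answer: 2012944/2457149 ≈ 0.81922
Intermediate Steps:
q(w) = w
o(P) = -15 + 12*P (o(P) = -15 + 3*(4*P) = -15 + 12*P)
A = 2457149/2012944 (A = 3850/3104 + (-15 + 12*(-3))/2594 = 3850*(1/3104) + (-15 - 36)*(1/2594) = 1925/1552 - 51*1/2594 = 1925/1552 - 51/2594 = 2457149/2012944 ≈ 1.2207)
1/A = 1/(2457149/2012944) = 2012944/2457149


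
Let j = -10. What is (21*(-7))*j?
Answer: 1470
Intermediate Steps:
(21*(-7))*j = (21*(-7))*(-10) = -147*(-10) = 1470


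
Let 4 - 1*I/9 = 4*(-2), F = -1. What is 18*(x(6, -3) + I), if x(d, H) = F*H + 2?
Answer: 2034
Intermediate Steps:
x(d, H) = 2 - H (x(d, H) = -H + 2 = 2 - H)
I = 108 (I = 36 - 36*(-2) = 36 - 9*(-8) = 36 + 72 = 108)
18*(x(6, -3) + I) = 18*((2 - 1*(-3)) + 108) = 18*((2 + 3) + 108) = 18*(5 + 108) = 18*113 = 2034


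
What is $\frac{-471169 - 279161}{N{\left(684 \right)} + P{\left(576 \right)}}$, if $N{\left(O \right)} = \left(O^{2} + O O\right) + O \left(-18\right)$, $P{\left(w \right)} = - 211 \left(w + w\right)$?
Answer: $- \frac{41685}{37796} \approx -1.1029$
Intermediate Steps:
$P{\left(w \right)} = - 422 w$ ($P{\left(w \right)} = - 211 \cdot 2 w = - 422 w$)
$N{\left(O \right)} = - 18 O + 2 O^{2}$ ($N{\left(O \right)} = \left(O^{2} + O^{2}\right) - 18 O = 2 O^{2} - 18 O = - 18 O + 2 O^{2}$)
$\frac{-471169 - 279161}{N{\left(684 \right)} + P{\left(576 \right)}} = \frac{-471169 - 279161}{2 \cdot 684 \left(-9 + 684\right) - 243072} = - \frac{750330}{2 \cdot 684 \cdot 675 - 243072} = - \frac{750330}{923400 - 243072} = - \frac{750330}{680328} = \left(-750330\right) \frac{1}{680328} = - \frac{41685}{37796}$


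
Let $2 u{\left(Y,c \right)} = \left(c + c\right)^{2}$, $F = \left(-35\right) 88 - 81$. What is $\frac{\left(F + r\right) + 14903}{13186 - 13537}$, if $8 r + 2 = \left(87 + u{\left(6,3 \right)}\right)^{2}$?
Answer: $- \frac{104959}{2808} \approx -37.379$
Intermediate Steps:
$F = -3161$ ($F = -3080 - 81 = -3161$)
$u{\left(Y,c \right)} = 2 c^{2}$ ($u{\left(Y,c \right)} = \frac{\left(c + c\right)^{2}}{2} = \frac{\left(2 c\right)^{2}}{2} = \frac{4 c^{2}}{2} = 2 c^{2}$)
$r = \frac{11023}{8}$ ($r = - \frac{1}{4} + \frac{\left(87 + 2 \cdot 3^{2}\right)^{2}}{8} = - \frac{1}{4} + \frac{\left(87 + 2 \cdot 9\right)^{2}}{8} = - \frac{1}{4} + \frac{\left(87 + 18\right)^{2}}{8} = - \frac{1}{4} + \frac{105^{2}}{8} = - \frac{1}{4} + \frac{1}{8} \cdot 11025 = - \frac{1}{4} + \frac{11025}{8} = \frac{11023}{8} \approx 1377.9$)
$\frac{\left(F + r\right) + 14903}{13186 - 13537} = \frac{\left(-3161 + \frac{11023}{8}\right) + 14903}{13186 - 13537} = \frac{- \frac{14265}{8} + 14903}{13186 - 13537} = \frac{104959}{8 \left(-351\right)} = \frac{104959}{8} \left(- \frac{1}{351}\right) = - \frac{104959}{2808}$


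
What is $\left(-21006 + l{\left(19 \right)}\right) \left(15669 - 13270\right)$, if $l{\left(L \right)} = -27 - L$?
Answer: $-50503748$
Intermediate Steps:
$\left(-21006 + l{\left(19 \right)}\right) \left(15669 - 13270\right) = \left(-21006 - 46\right) \left(15669 - 13270\right) = \left(-21006 - 46\right) 2399 = \left(-21052\right) 2399 = -50503748$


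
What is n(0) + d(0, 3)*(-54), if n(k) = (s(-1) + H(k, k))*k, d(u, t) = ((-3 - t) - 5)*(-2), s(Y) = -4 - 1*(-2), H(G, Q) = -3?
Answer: -1188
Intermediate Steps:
s(Y) = -2 (s(Y) = -4 + 2 = -2)
d(u, t) = 16 + 2*t (d(u, t) = (-8 - t)*(-2) = 16 + 2*t)
n(k) = -5*k (n(k) = (-2 - 3)*k = -5*k)
n(0) + d(0, 3)*(-54) = -5*0 + (16 + 2*3)*(-54) = 0 + (16 + 6)*(-54) = 0 + 22*(-54) = 0 - 1188 = -1188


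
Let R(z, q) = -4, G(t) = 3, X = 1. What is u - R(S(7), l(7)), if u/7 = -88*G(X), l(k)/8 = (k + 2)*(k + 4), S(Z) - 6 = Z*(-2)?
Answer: -1844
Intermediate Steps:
S(Z) = 6 - 2*Z (S(Z) = 6 + Z*(-2) = 6 - 2*Z)
l(k) = 8*(2 + k)*(4 + k) (l(k) = 8*((k + 2)*(k + 4)) = 8*((2 + k)*(4 + k)) = 8*(2 + k)*(4 + k))
u = -1848 (u = 7*(-88*3) = 7*(-264) = -1848)
u - R(S(7), l(7)) = -1848 - 1*(-4) = -1848 + 4 = -1844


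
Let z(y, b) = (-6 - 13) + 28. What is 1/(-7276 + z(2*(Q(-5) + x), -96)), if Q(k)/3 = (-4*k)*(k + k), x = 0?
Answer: -1/7267 ≈ -0.00013761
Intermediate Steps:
Q(k) = -24*k**2 (Q(k) = 3*((-4*k)*(k + k)) = 3*((-4*k)*(2*k)) = 3*(-8*k**2) = -24*k**2)
z(y, b) = 9 (z(y, b) = -19 + 28 = 9)
1/(-7276 + z(2*(Q(-5) + x), -96)) = 1/(-7276 + 9) = 1/(-7267) = -1/7267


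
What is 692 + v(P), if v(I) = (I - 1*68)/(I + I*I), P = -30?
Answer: 300971/435 ≈ 691.89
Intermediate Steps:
v(I) = (-68 + I)/(I + I²) (v(I) = (I - 68)/(I + I²) = (-68 + I)/(I + I²))
692 + v(P) = 692 + (-68 - 30)/((-30)*(1 - 30)) = 692 - 1/30*(-98)/(-29) = 692 - 1/30*(-1/29)*(-98) = 692 - 49/435 = 300971/435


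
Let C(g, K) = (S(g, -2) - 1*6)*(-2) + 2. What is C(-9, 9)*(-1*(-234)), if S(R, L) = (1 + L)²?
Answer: 2808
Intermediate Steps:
C(g, K) = 12 (C(g, K) = ((1 - 2)² - 1*6)*(-2) + 2 = ((-1)² - 6)*(-2) + 2 = (1 - 6)*(-2) + 2 = -5*(-2) + 2 = 10 + 2 = 12)
C(-9, 9)*(-1*(-234)) = 12*(-1*(-234)) = 12*234 = 2808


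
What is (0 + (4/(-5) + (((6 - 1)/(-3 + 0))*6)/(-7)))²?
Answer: 484/1225 ≈ 0.39510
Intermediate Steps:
(0 + (4/(-5) + (((6 - 1)/(-3 + 0))*6)/(-7)))² = (0 + (4*(-⅕) + ((5/(-3))*6)*(-⅐)))² = (0 + (-⅘ + ((5*(-⅓))*6)*(-⅐)))² = (0 + (-⅘ - 5/3*6*(-⅐)))² = (0 + (-⅘ - 10*(-⅐)))² = (0 + (-⅘ + 10/7))² = (0 + 22/35)² = (22/35)² = 484/1225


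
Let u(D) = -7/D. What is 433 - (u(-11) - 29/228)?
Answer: 1084687/2508 ≈ 432.49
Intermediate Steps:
433 - (u(-11) - 29/228) = 433 - (-7/(-11) - 29/228) = 433 - (-7*(-1/11) - 29*1/228) = 433 - (7/11 - 29/228) = 433 - 1*1277/2508 = 433 - 1277/2508 = 1084687/2508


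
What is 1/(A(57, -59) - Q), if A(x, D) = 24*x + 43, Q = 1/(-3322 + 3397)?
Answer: 75/105824 ≈ 0.00070872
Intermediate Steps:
Q = 1/75 ≈ 0.013333
A(x, D) = 43 + 24*x
1/(A(57, -59) - Q) = 1/((43 + 24*57) - 1*1/75) = 1/((43 + 1368) - 1/75) = 1/(1411 - 1/75) = 1/(105824/75) = 75/105824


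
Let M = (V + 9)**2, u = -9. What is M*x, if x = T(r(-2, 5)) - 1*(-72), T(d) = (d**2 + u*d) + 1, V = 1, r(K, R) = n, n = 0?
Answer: 7300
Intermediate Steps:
r(K, R) = 0
T(d) = 1 + d**2 - 9*d (T(d) = (d**2 - 9*d) + 1 = 1 + d**2 - 9*d)
M = 100 (M = (1 + 9)**2 = 10**2 = 100)
x = 73 (x = (1 + 0**2 - 9*0) - 1*(-72) = (1 + 0 + 0) + 72 = 1 + 72 = 73)
M*x = 100*73 = 7300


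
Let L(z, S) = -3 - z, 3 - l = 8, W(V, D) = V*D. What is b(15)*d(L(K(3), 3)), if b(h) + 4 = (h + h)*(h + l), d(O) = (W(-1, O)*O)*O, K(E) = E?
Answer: 63936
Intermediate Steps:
W(V, D) = D*V
l = -5 (l = 3 - 1*8 = 3 - 8 = -5)
d(O) = -O³ (d(O) = ((O*(-1))*O)*O = ((-O)*O)*O = (-O²)*O = -O³)
b(h) = -4 + 2*h*(-5 + h) (b(h) = -4 + (h + h)*(h - 5) = -4 + (2*h)*(-5 + h) = -4 + 2*h*(-5 + h))
b(15)*d(L(K(3), 3)) = (-4 - 10*15 + 2*15²)*(-(-3 - 1*3)³) = (-4 - 150 + 2*225)*(-(-3 - 3)³) = (-4 - 150 + 450)*(-1*(-6)³) = 296*(-1*(-216)) = 296*216 = 63936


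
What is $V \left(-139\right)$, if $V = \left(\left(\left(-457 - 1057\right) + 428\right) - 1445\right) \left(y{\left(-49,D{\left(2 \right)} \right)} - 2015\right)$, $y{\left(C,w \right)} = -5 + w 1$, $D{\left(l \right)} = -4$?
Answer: $-712061416$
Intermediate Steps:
$y{\left(C,w \right)} = -5 + w$
$V = 5122744$ ($V = \left(\left(\left(-457 - 1057\right) + 428\right) - 1445\right) \left(\left(-5 - 4\right) - 2015\right) = \left(\left(-1514 + 428\right) - 1445\right) \left(-9 - 2015\right) = \left(-1086 - 1445\right) \left(-2024\right) = \left(-2531\right) \left(-2024\right) = 5122744$)
$V \left(-139\right) = 5122744 \left(-139\right) = -712061416$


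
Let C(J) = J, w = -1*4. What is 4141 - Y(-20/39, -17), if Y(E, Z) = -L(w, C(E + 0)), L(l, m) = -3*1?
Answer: 4138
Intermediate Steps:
w = -4
L(l, m) = -3
Y(E, Z) = 3 (Y(E, Z) = -1*(-3) = 3)
4141 - Y(-20/39, -17) = 4141 - 1*3 = 4141 - 3 = 4138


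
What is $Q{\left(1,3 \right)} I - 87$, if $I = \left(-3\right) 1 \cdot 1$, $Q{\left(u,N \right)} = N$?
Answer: $-96$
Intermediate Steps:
$I = -3$ ($I = \left(-3\right) 1 = -3$)
$Q{\left(1,3 \right)} I - 87 = 3 \left(-3\right) - 87 = -9 - 87 = -96$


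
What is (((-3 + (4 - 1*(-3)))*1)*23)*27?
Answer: 2484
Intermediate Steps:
(((-3 + (4 - 1*(-3)))*1)*23)*27 = (((-3 + (4 + 3))*1)*23)*27 = (((-3 + 7)*1)*23)*27 = ((4*1)*23)*27 = (4*23)*27 = 92*27 = 2484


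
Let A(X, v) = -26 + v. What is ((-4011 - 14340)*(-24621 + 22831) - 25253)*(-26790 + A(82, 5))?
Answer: -880018445007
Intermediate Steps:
((-4011 - 14340)*(-24621 + 22831) - 25253)*(-26790 + A(82, 5)) = ((-4011 - 14340)*(-24621 + 22831) - 25253)*(-26790 + (-26 + 5)) = (-18351*(-1790) - 25253)*(-26790 - 21) = (32848290 - 25253)*(-26811) = 32823037*(-26811) = -880018445007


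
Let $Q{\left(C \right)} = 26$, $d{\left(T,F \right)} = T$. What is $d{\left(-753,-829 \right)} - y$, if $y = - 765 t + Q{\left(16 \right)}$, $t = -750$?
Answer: $-574529$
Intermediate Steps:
$y = 573776$ ($y = \left(-765\right) \left(-750\right) + 26 = 573750 + 26 = 573776$)
$d{\left(-753,-829 \right)} - y = -753 - 573776 = -574529$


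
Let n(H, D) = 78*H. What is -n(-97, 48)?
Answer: 7566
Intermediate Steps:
-n(-97, 48) = -78*(-97) = -1*(-7566) = 7566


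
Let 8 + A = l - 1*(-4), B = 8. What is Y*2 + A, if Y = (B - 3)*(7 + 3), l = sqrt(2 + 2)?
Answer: 98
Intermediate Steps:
l = 2 (l = sqrt(4) = 2)
A = -2 (A = -8 + (2 - 1*(-4)) = -8 + (2 + 4) = -8 + 6 = -2)
Y = 50 (Y = (8 - 3)*(7 + 3) = 5*10 = 50)
Y*2 + A = 50*2 - 2 = 100 - 2 = 98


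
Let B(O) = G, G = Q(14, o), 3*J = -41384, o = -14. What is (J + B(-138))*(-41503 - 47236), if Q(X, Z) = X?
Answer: 3668647738/3 ≈ 1.2229e+9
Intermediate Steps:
J = -41384/3 (J = (1/3)*(-41384) = -41384/3 ≈ -13795.)
G = 14
B(O) = 14
(J + B(-138))*(-41503 - 47236) = (-41384/3 + 14)*(-41503 - 47236) = -41342/3*(-88739) = 3668647738/3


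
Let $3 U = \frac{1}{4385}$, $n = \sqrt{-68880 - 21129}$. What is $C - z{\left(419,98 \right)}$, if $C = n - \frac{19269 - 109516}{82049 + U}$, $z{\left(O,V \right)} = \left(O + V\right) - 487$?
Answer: $- \frac{31193438595}{1079354596} + 3 i \sqrt{10001} \approx -28.9 + 300.02 i$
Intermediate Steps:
$z{\left(O,V \right)} = -487 + O + V$
$n = 3 i \sqrt{10001}$ ($n = \sqrt{-90009} = 3 i \sqrt{10001} \approx 300.02 i$)
$U = \frac{1}{13155}$ ($U = \frac{1}{3 \cdot 4385} = \frac{1}{3} \cdot \frac{1}{4385} = \frac{1}{13155} \approx 7.6017 \cdot 10^{-5}$)
$C = \frac{1187199285}{1079354596} + 3 i \sqrt{10001}$ ($C = 3 i \sqrt{10001} - \frac{19269 - 109516}{82049 + \frac{1}{13155}} = 3 i \sqrt{10001} - - \frac{90247}{\frac{1079354596}{13155}} = 3 i \sqrt{10001} - \left(-90247\right) \frac{13155}{1079354596} = 3 i \sqrt{10001} - - \frac{1187199285}{1079354596} = 3 i \sqrt{10001} + \frac{1187199285}{1079354596} = \frac{1187199285}{1079354596} + 3 i \sqrt{10001} \approx 1.0999 + 300.02 i$)
$C - z{\left(419,98 \right)} = \left(\frac{1187199285}{1079354596} + 3 i \sqrt{10001}\right) - \left(-487 + 419 + 98\right) = \left(\frac{1187199285}{1079354596} + 3 i \sqrt{10001}\right) - 30 = - \frac{31193438595}{1079354596} + 3 i \sqrt{10001}$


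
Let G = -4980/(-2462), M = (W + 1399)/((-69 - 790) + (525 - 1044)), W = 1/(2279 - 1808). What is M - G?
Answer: -1213623725/399482889 ≈ -3.0380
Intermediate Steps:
W = 1/471 ≈ 0.0021231
M = -329465/324519 (M = (1/471 + 1399)/((-69 - 790) + (525 - 1044)) = 658930/(471*(-859 - 519)) = (658930/471)/(-1378) = (658930/471)*(-1/1378) = -329465/324519 ≈ -1.0152)
G = 2490/1231 (G = -4980*(-1/2462) = 2490/1231 ≈ 2.0227)
M - G = -329465/324519 - 1*2490/1231 = -329465/324519 - 2490/1231 = -1213623725/399482889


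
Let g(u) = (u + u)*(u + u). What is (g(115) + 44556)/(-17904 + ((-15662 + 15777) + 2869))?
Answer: -12182/1865 ≈ -6.5319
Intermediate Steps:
g(u) = 4*u² (g(u) = (2*u)*(2*u) = 4*u²)
(g(115) + 44556)/(-17904 + ((-15662 + 15777) + 2869)) = (4*115² + 44556)/(-17904 + ((-15662 + 15777) + 2869)) = (4*13225 + 44556)/(-17904 + (115 + 2869)) = (52900 + 44556)/(-17904 + 2984) = 97456/(-14920) = 97456*(-1/14920) = -12182/1865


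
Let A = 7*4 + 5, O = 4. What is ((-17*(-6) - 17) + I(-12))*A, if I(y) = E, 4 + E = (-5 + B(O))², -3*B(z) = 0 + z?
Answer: 11990/3 ≈ 3996.7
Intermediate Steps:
B(z) = -z/3 (B(z) = -(0 + z)/3 = -z/3)
A = 33 (A = 28 + 5 = 33)
E = 325/9 (E = -4 + (-5 - ⅓*4)² = -4 + (-5 - 4/3)² = -4 + (-19/3)² = -4 + 361/9 = 325/9 ≈ 36.111)
I(y) = 325/9
((-17*(-6) - 17) + I(-12))*A = ((-17*(-6) - 17) + 325/9)*33 = ((102 - 17) + 325/9)*33 = (85 + 325/9)*33 = (1090/9)*33 = 11990/3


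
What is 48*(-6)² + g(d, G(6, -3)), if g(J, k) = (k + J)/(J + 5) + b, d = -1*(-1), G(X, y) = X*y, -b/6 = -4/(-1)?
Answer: 10207/6 ≈ 1701.2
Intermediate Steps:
b = -24 (b = -(-24)/(-1) = -(-24)*(-1) = -6*4 = -24)
d = 1
g(J, k) = -24 + (J + k)/(5 + J) (g(J, k) = (k + J)/(J + 5) - 24 = (J + k)/(5 + J) - 24 = -24 + (J + k)/(5 + J))
48*(-6)² + g(d, G(6, -3)) = 48*(-6)² + (-120 + 6*(-3) - 23*1)/(5 + 1) = 48*36 + (-120 - 18 - 23)/6 = 1728 + (⅙)*(-161) = 1728 - 161/6 = 10207/6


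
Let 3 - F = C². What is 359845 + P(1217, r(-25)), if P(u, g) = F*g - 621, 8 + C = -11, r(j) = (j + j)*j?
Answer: -88276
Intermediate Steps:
r(j) = 2*j² (r(j) = (2*j)*j = 2*j²)
C = -19 (C = -8 - 11 = -19)
F = -358 (F = 3 - 1*(-19)² = 3 - 1*361 = 3 - 361 = -358)
P(u, g) = -621 - 358*g (P(u, g) = -358*g - 621 = -621 - 358*g)
359845 + P(1217, r(-25)) = 359845 + (-621 - 716*(-25)²) = 359845 + (-621 - 716*625) = 359845 + (-621 - 358*1250) = 359845 + (-621 - 447500) = 359845 - 448121 = -88276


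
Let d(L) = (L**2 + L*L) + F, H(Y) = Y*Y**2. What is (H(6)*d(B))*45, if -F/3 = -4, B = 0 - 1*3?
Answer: 291600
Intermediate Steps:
H(Y) = Y**3
B = -3 (B = 0 - 3 = -3)
F = 12 (F = -3*(-4) = 12)
d(L) = 12 + 2*L**2 (d(L) = (L**2 + L*L) + 12 = (L**2 + L**2) + 12 = 2*L**2 + 12 = 12 + 2*L**2)
(H(6)*d(B))*45 = (6**3*(12 + 2*(-3)**2))*45 = (216*(12 + 2*9))*45 = (216*(12 + 18))*45 = (216*30)*45 = 6480*45 = 291600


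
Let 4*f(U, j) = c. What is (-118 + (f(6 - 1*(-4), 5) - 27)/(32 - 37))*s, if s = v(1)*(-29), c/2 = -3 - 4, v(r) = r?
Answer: 32451/10 ≈ 3245.1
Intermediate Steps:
c = -14 (c = 2*(-3 - 4) = 2*(-7) = -14)
f(U, j) = -7/2 (f(U, j) = (¼)*(-14) = -7/2)
s = -29 (s = 1*(-29) = -29)
(-118 + (f(6 - 1*(-4), 5) - 27)/(32 - 37))*s = (-118 + (-7/2 - 27)/(32 - 37))*(-29) = (-118 - 61/2/(-5))*(-29) = (-118 - 61/2*(-⅕))*(-29) = (-118 + 61/10)*(-29) = -1119/10*(-29) = 32451/10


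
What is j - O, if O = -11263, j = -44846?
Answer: -33583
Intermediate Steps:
j - O = -44846 - 1*(-11263) = -44846 + 11263 = -33583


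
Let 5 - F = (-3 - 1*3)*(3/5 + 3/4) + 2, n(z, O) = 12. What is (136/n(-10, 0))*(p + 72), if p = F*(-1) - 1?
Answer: 10183/15 ≈ 678.87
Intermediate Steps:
F = 111/10 (F = 5 - ((-3 - 1*3)*(3/5 + 3/4) + 2) = 5 - ((-3 - 3)*(3*(⅕) + 3*(¼)) + 2) = 5 - (-6*(⅗ + ¾) + 2) = 5 - (-6*27/20 + 2) = 5 - (-81/10 + 2) = 5 - 1*(-61/10) = 5 + 61/10 = 111/10 ≈ 11.100)
p = -121/10 (p = (111/10)*(-1) - 1 = -111/10 - 1 = -121/10 ≈ -12.100)
(136/n(-10, 0))*(p + 72) = (136/12)*(-121/10 + 72) = (136*(1/12))*(599/10) = (34/3)*(599/10) = 10183/15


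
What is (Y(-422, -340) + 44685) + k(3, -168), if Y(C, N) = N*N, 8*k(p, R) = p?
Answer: 1282283/8 ≈ 1.6029e+5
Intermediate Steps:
k(p, R) = p/8
Y(C, N) = N²
(Y(-422, -340) + 44685) + k(3, -168) = ((-340)² + 44685) + (⅛)*3 = (115600 + 44685) + 3/8 = 160285 + 3/8 = 1282283/8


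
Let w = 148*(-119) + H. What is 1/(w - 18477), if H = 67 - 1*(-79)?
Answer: -1/35943 ≈ -2.7822e-5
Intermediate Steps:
H = 146 (H = 67 + 79 = 146)
w = -17466 (w = 148*(-119) + 146 = -17612 + 146 = -17466)
1/(w - 18477) = 1/(-17466 - 18477) = 1/(-35943) = -1/35943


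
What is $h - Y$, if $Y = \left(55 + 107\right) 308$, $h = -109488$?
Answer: $-159384$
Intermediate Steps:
$Y = 49896$ ($Y = 162 \cdot 308 = 49896$)
$h - Y = -109488 - 49896 = -159384$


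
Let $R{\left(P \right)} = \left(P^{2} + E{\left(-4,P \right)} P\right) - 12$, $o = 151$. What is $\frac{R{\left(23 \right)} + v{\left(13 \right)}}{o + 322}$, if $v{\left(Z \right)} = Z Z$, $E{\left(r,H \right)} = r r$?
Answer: $\frac{1054}{473} \approx 2.2283$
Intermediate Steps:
$E{\left(r,H \right)} = r^{2}$
$R{\left(P \right)} = -12 + P^{2} + 16 P$ ($R{\left(P \right)} = \left(P^{2} + \left(-4\right)^{2} P\right) - 12 = \left(P^{2} + 16 P\right) - 12 = -12 + P^{2} + 16 P$)
$v{\left(Z \right)} = Z^{2}$
$\frac{R{\left(23 \right)} + v{\left(13 \right)}}{o + 322} = \frac{\left(-12 + 23^{2} + 16 \cdot 23\right) + 13^{2}}{151 + 322} = \frac{\left(-12 + 529 + 368\right) + 169}{473} = \left(885 + 169\right) \frac{1}{473} = 1054 \cdot \frac{1}{473} = \frac{1054}{473}$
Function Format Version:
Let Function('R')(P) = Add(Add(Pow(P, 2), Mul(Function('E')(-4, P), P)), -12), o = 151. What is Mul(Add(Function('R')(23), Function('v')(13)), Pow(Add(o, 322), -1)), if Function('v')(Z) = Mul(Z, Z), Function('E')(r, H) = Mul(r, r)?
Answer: Rational(1054, 473) ≈ 2.2283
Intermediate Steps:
Function('E')(r, H) = Pow(r, 2)
Function('R')(P) = Add(-12, Pow(P, 2), Mul(16, P)) (Function('R')(P) = Add(Add(Pow(P, 2), Mul(Pow(-4, 2), P)), -12) = Add(Add(Pow(P, 2), Mul(16, P)), -12) = Add(-12, Pow(P, 2), Mul(16, P)))
Function('v')(Z) = Pow(Z, 2)
Mul(Add(Function('R')(23), Function('v')(13)), Pow(Add(o, 322), -1)) = Mul(Add(Add(-12, Pow(23, 2), Mul(16, 23)), Pow(13, 2)), Pow(Add(151, 322), -1)) = Mul(Add(Add(-12, 529, 368), 169), Pow(473, -1)) = Mul(Add(885, 169), Rational(1, 473)) = Mul(1054, Rational(1, 473)) = Rational(1054, 473)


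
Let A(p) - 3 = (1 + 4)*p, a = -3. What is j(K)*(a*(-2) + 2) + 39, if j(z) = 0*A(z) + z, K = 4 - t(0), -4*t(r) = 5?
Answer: 81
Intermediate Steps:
t(r) = -5/4 (t(r) = -¼*5 = -5/4)
A(p) = 3 + 5*p (A(p) = 3 + (1 + 4)*p = 3 + 5*p)
K = 21/4 (K = 4 - 1*(-5/4) = 4 + 5/4 = 21/4 ≈ 5.2500)
j(z) = z (j(z) = 0*(3 + 5*z) + z = 0 + z = z)
j(K)*(a*(-2) + 2) + 39 = 21*(-3*(-2) + 2)/4 + 39 = 21*(6 + 2)/4 + 39 = (21/4)*8 + 39 = 42 + 39 = 81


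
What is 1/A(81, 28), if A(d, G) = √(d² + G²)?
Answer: √7345/7345 ≈ 0.011668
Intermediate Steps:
A(d, G) = √(G² + d²)
1/A(81, 28) = 1/(√(28² + 81²)) = 1/(√(784 + 6561)) = 1/(√7345) = √7345/7345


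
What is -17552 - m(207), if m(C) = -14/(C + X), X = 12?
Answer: -3843874/219 ≈ -17552.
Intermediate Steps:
m(C) = -14/(12 + C) (m(C) = -14/(C + 12) = -14/(12 + C))
-17552 - m(207) = -17552 - (-14)/(12 + 207) = -17552 - (-14)/219 = -17552 - 1*(-14/219) = -17552 + 14/219 = -3843874/219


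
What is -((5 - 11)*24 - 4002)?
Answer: 4146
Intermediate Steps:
-((5 - 11)*24 - 4002) = -(-6*24 - 4002) = -(-144 - 4002) = -1*(-4146) = 4146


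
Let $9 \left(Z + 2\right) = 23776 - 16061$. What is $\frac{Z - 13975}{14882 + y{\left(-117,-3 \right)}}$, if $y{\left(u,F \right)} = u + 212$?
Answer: $- \frac{118078}{134793} \approx -0.87599$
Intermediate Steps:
$y{\left(u,F \right)} = 212 + u$
$Z = \frac{7697}{9}$ ($Z = -2 + \frac{23776 - 16061}{9} = -2 + \frac{1}{9} \cdot 7715 = -2 + \frac{7715}{9} = \frac{7697}{9} \approx 855.22$)
$\frac{Z - 13975}{14882 + y{\left(-117,-3 \right)}} = \frac{\frac{7697}{9} - 13975}{14882 + \left(212 - 117\right)} = - \frac{118078}{9 \left(14882 + 95\right)} = - \frac{118078}{9 \cdot 14977} = \left(- \frac{118078}{9}\right) \frac{1}{14977} = - \frac{118078}{134793}$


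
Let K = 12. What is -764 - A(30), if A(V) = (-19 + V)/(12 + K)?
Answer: -18347/24 ≈ -764.46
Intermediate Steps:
A(V) = -19/24 + V/24 (A(V) = (-19 + V)/(12 + 12) = (-19 + V)/24 = (-19 + V)*(1/24) = -19/24 + V/24)
-764 - A(30) = -764 - (-19/24 + (1/24)*30) = -764 - (-19/24 + 5/4) = -764 - 1*11/24 = -764 - 11/24 = -18347/24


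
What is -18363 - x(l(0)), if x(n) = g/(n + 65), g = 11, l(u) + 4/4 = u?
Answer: -1175243/64 ≈ -18363.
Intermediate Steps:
l(u) = -1 + u
x(n) = 11/(65 + n) (x(n) = 11/(n + 65) = 11/(65 + n))
-18363 - x(l(0)) = -18363 - 11/(65 + (-1 + 0)) = -18363 - 11/(65 - 1) = -18363 - 11/64 = -1175243/64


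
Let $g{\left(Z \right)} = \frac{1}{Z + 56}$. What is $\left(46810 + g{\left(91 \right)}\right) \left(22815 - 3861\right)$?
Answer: $\frac{43474606578}{49} \approx 8.8724 \cdot 10^{8}$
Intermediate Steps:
$g{\left(Z \right)} = \frac{1}{56 + Z}$
$\left(46810 + g{\left(91 \right)}\right) \left(22815 - 3861\right) = \left(46810 + \frac{1}{56 + 91}\right) \left(22815 - 3861\right) = \left(46810 + \frac{1}{147}\right) 18954 = \frac{6881071}{147} \cdot 18954 = \frac{43474606578}{49}$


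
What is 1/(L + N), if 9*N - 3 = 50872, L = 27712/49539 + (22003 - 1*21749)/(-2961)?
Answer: 2328333/13162651777 ≈ 0.00017689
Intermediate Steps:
L = 3308206/6984999 (L = 27712*(1/49539) + (22003 - 21749)*(-1/2961) = 27712/49539 + 254*(-1/2961) = 27712/49539 - 254/2961 = 3308206/6984999 ≈ 0.47362)
N = 50875/9 (N = ⅓ + (⅑)*50872 = ⅓ + 50872/9 = 50875/9 ≈ 5652.8)
1/(L + N) = 1/(3308206/6984999 + 50875/9) = 1/(13162651777/2328333) = 2328333/13162651777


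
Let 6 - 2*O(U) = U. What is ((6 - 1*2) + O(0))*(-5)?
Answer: -35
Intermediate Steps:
O(U) = 3 - U/2
((6 - 1*2) + O(0))*(-5) = ((6 - 1*2) + (3 - 1/2*0))*(-5) = ((6 - 2) + (3 + 0))*(-5) = (4 + 3)*(-5) = 7*(-5) = -35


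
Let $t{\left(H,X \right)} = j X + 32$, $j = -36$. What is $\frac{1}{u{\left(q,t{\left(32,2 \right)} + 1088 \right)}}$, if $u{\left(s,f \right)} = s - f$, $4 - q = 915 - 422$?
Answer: $- \frac{1}{1537} \approx -0.00065062$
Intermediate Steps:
$t{\left(H,X \right)} = 32 - 36 X$ ($t{\left(H,X \right)} = - 36 X + 32 = 32 - 36 X$)
$q = -489$ ($q = 4 - \left(915 - 422\right) = 4 - 493 = -489$)
$\frac{1}{u{\left(q,t{\left(32,2 \right)} + 1088 \right)}} = \frac{1}{-489 - \left(\left(32 - 72\right) + 1088\right)} = \frac{1}{-489 - \left(-40 + 1088\right)} = \frac{1}{-489 - 1048} = \frac{1}{-1537} = - \frac{1}{1537}$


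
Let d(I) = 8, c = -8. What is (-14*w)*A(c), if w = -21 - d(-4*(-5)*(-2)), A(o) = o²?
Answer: 25984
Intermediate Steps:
w = -29 (w = -21 - 1*8 = -21 - 8 = -29)
(-14*w)*A(c) = -14*(-29)*(-8)² = 406*64 = 25984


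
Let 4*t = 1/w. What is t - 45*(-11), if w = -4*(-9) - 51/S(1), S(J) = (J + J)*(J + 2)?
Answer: 54451/110 ≈ 495.01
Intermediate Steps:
S(J) = 2*J*(2 + J) (S(J) = (2*J)*(2 + J) = 2*J*(2 + J))
w = 55/2 (w = -4*(-9) - 51*1/(2*(2 + 1)) = 36 - 51/(2*1*3) = 36 - 51/6 = 36 - 51*1/6 = 36 - 17/2 = 55/2 ≈ 27.500)
t = 1/110 (t = 1/(4*(55/2)) = (1/4)*(2/55) = 1/110 ≈ 0.0090909)
t - 45*(-11) = 1/110 - 45*(-11) = 1/110 + 495 = 54451/110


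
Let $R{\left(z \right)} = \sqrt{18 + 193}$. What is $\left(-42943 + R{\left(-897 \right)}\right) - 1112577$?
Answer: $-1155520 + \sqrt{211} \approx -1.1555 \cdot 10^{6}$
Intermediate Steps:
$R{\left(z \right)} = \sqrt{211}$
$\left(-42943 + R{\left(-897 \right)}\right) - 1112577 = \left(-42943 + \sqrt{211}\right) - 1112577 = -1155520 + \sqrt{211}$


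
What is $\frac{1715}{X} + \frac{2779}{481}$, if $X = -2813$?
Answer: $\frac{6992412}{1353053} \approx 5.1679$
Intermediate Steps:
$\frac{1715}{X} + \frac{2779}{481} = \frac{1715}{-2813} + \frac{2779}{481} = 1715 \left(- \frac{1}{2813}\right) + 2779 \cdot \frac{1}{481} = - \frac{1715}{2813} + \frac{2779}{481} = \frac{6992412}{1353053}$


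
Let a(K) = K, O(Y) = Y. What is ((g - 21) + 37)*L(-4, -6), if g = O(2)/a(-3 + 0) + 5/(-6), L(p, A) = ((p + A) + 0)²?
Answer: 1450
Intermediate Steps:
L(p, A) = (A + p)² (L(p, A) = ((A + p) + 0)² = (A + p)²)
g = -3/2 (g = 2/(-3 + 0) + 5/(-6) = 2/(-3) + 5*(-⅙) = 2*(-⅓) - ⅚ = -⅔ - ⅚ = -3/2 ≈ -1.5000)
((g - 21) + 37)*L(-4, -6) = ((-3/2 - 21) + 37)*(-6 - 4)² = (-45/2 + 37)*(-10)² = (29/2)*100 = 1450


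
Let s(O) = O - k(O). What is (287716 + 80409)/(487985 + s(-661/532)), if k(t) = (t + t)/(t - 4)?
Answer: 546204732500/724044220947 ≈ 0.75438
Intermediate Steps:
k(t) = 2*t/(-4 + t) (k(t) = (2*t)/(-4 + t) = 2*t/(-4 + t))
s(O) = O - 2*O/(-4 + O)
(287716 + 80409)/(487985 + s(-661/532)) = (287716 + 80409)/(487985 + (-661/532)*(-6 - 661/532)/(-4 - 661/532)) = 368125/(487985 + (-661*1/532)*(-6 - 661*1/532)/(-4 - 661*1/532)) = 368125/(487985 - 661*(-6 - 661/532)/(532*(-4 - 661/532))) = 368125/(487985 - 661/532*(-3853/532)/(-2789/532)) = 368125/(487985 - 661/532*(-532/2789)*(-3853/532)) = 368125/(487985 - 2546833/1483748) = 368125/(724044220947/1483748) = 368125*(1483748/724044220947) = 546204732500/724044220947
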